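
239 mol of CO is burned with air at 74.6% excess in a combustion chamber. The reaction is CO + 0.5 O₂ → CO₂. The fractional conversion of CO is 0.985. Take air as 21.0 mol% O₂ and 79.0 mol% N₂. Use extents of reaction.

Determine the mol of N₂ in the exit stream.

785 mol

Stoichiometric O₂ = 0.5 × 239 = 119.5 mol; O₂ fed = 119.5 × 1.746 = 208.6 mol.
N₂ fed = 208.6 × 79/21 = 784.9 mol.
Fuel reacted = 0.985 × 239 → ξ = 235.4 mol.
Outlet (n = n₀ + ν ξ):
  CO: 239 − 1(235.4) = 3.585
  O₂: 208.6 − 0.5(235.4) = 90.94
  N₂: 784.9 (inert)
  CO₂: 0 + 1(235.4) = 235.4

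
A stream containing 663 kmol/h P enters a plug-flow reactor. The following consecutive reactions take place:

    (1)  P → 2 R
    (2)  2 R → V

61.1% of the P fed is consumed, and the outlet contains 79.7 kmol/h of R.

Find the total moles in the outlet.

Conversion of P: P consumed = 1ξ₁ = 0.611 × 663 → ξ₁ = 405.1 kmol/h.
R balance: n_R = 0 + 2ξ₁ − 2ξ₂ = 79.7 → ξ₂ = (2·405.1 − 79.7)/2 = 365.2 kmol/h.
Outlet amounts (n = n₀ + Σ ν·ξ):
  P: 663 − 1(405.1) = 257.9
  R: 0 + 2(405.1) − 2(365.2) = 79.7
  V: 0 + 1(365.2) = 365.2
Total out = 257.9 + 79.7 + 365.2 = 702.9 kmol/h.

703 kmol/h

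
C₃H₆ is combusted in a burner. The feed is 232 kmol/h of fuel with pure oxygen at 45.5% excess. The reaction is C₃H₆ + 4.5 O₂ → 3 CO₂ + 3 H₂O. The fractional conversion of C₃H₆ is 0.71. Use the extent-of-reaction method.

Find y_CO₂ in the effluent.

Stoichiometric O₂ = 4.5 × 232 = 1044 kmol/h; O₂ fed = 1044 × 1.455 = 1519 kmol/h.
Fuel reacted = 0.71 × 232 → ξ = 164.7 kmol/h.
Outlet (n = n₀ + ν ξ):
  C₃H₆: 232 − 1(164.7) = 67.28
  O₂: 1519 − 4.5(164.7) = 777.8
  CO₂: 0 + 3(164.7) = 494.2
  H₂O: 0 + 3(164.7) = 494.2
Total out = 1833 kmol/h; y_CO₂ = 494.2 / 1833 = 0.2695.

0.27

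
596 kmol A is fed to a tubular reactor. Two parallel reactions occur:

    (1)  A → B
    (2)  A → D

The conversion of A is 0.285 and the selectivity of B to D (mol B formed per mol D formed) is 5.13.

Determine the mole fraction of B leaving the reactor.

Conversion of A: A consumed = 0.285 × 596 = 169.9 kmol = 1ξ₁ + 1ξ₂.
Selectivity: 1ξ₁ / (1ξ₂) = 5.13 → ξ₁ = 5.13 ξ₂.
Substitute: (1·5.13 + 1) ξ₂ = 169.9 → ξ₂ = 27.71 kmol, ξ₁ = 142.2 kmol.
Outlet amounts (n = n₀ + Σ ν·ξ):
  A: 596 − 1(142.2) − 1(27.71) = 426.1
  B: 0 + 1(142.2) = 142.2
  D: 0 + 1(27.71) = 27.71
Total out = 596 kmol; y_B = 142.2 / 596 = 0.2385.

0.239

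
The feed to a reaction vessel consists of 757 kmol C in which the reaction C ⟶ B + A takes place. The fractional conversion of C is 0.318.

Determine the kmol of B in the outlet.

241 kmol

C reacted = 0.318 × 757 = 240.7 kmol; ν_C = −1, so ξ = 240.7/1 = 240.7 kmol.
Outlet amounts (n = n₀ + ν ξ):
  C: 757 − 1(240.7) = 516.3
  B: 0 + 1(240.7) = 240.7
  A: 0 + 1(240.7) = 240.7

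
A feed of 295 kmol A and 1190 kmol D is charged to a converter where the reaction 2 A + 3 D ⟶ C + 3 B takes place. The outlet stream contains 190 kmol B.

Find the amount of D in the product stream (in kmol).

For B: n = n₀ + 3ξ → 190 = 0 + 3ξ, giving ξ = 63.33 kmol.
Outlet amounts (n = n₀ + ν ξ):
  A: 295 − 2(63.33) = 168.3
  D: 1190 − 3(63.33) = 1000
  C: 0 + 1(63.33) = 63.33
  B: 0 + 3(63.33) = 190

1000 kmol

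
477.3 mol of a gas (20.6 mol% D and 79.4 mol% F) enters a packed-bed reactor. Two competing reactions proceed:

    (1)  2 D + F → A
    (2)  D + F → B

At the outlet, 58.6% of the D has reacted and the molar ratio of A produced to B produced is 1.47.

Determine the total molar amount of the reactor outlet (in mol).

420 mol

Conversion of D: D consumed = 0.586 × 98.32 = 57.62 mol = 2ξ₁ + 1ξ₂.
Selectivity: 1ξ₁ / (1ξ₂) = 1.47 → ξ₁ = 1.47 ξ₂.
Substitute: (2·1.47 + 1) ξ₂ = 57.62 → ξ₂ = 14.62 mol, ξ₁ = 21.5 mol.
Outlet amounts (n = n₀ + Σ ν·ξ):
  D: 98.32 − 2(21.5) − 1(14.62) = 40.71
  F: 379 − 1(21.5) − 1(14.62) = 342.9
  A: 0 + 1(21.5) = 21.5
  B: 0 + 1(14.62) = 14.62
Total out = 40.71 + 342.9 + 21.5 + 14.62 = 419.7 mol.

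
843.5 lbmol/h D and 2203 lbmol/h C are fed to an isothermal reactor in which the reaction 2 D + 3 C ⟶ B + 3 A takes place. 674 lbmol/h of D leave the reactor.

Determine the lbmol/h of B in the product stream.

For D: n = n₀ − 2ξ → 674 = 843.5 − 2ξ, giving ξ = 84.75 lbmol/h.
Outlet amounts (n = n₀ + ν ξ):
  D: 843.5 − 2(84.75) = 674
  C: 2203 − 3(84.75) = 1949
  B: 0 + 1(84.75) = 84.75
  A: 0 + 3(84.75) = 254.2

84.8 lbmol/h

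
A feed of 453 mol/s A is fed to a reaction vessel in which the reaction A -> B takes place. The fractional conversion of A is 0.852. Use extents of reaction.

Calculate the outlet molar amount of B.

386 mol/s

A reacted = 0.852 × 453 = 386 mol/s; ν_A = −1, so ξ = 386/1 = 386 mol/s.
Outlet amounts (n = n₀ + ν ξ):
  A: 453 − 1(386) = 67.04
  B: 0 + 1(386) = 386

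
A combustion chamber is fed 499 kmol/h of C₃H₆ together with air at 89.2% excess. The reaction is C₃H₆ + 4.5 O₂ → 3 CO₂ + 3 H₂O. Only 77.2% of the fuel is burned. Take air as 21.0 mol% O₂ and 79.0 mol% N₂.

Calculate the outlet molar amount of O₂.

2510 kmol/h

Stoichiometric O₂ = 4.5 × 499 = 2246 kmol/h; O₂ fed = 2246 × 1.892 = 4248 kmol/h.
N₂ fed = 4248 × 79/21 = 15980 kmol/h.
Fuel reacted = 0.772 × 499 → ξ = 385.2 kmol/h.
Outlet (n = n₀ + ν ξ):
  C₃H₆: 499 − 1(385.2) = 113.8
  O₂: 4248 − 4.5(385.2) = 2515
  N₂: 15980 (inert)
  CO₂: 0 + 3(385.2) = 1156
  H₂O: 0 + 3(385.2) = 1156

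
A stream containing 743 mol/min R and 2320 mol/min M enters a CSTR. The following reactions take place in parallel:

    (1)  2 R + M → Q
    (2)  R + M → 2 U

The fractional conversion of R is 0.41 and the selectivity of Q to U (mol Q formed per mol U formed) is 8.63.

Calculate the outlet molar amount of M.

2160 mol/min

Conversion of R: R consumed = 0.41 × 743 = 304.6 mol/min = 2ξ₁ + 1ξ₂.
Selectivity: 1ξ₁ / (2ξ₂) = 8.63 → ξ₁ = 17.26 ξ₂.
Substitute: (2·17.26 + 1) ξ₂ = 304.6 → ξ₂ = 8.576 mol/min, ξ₁ = 148 mol/min.
Outlet amounts (n = n₀ + Σ ν·ξ):
  R: 743 − 2(148) − 1(8.576) = 438.4
  M: 2320 − 1(148) − 1(8.576) = 2163
  Q: 0 + 1(148) = 148
  U: 0 + 2(8.576) = 17.15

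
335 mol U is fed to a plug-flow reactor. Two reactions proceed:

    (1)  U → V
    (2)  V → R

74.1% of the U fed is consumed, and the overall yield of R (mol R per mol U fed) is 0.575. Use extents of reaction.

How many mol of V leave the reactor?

Conversion of U: U consumed = 1ξ₁ = 0.741 × 335 → ξ₁ = 248.2 mol.
Yield of R: 1ξ₂ / 335 = 0.575 → ξ₂ = 192.6 mol.
Outlet amounts (n = n₀ + Σ ν·ξ):
  U: 335 − 1(248.2) = 86.77
  V: 0 + 1(248.2) − 1(192.6) = 55.61
  R: 0 + 1(192.6) = 192.6

55.6 mol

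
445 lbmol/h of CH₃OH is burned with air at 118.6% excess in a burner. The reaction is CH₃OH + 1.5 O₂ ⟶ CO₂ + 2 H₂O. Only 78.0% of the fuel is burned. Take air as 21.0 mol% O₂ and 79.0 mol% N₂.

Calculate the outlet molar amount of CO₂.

347 lbmol/h

Stoichiometric O₂ = 1.5 × 445 = 667.5 lbmol/h; O₂ fed = 667.5 × 2.186 = 1459 lbmol/h.
N₂ fed = 1459 × 79/21 = 5489 lbmol/h.
Fuel reacted = 0.78 × 445 → ξ = 347.1 lbmol/h.
Outlet (n = n₀ + ν ξ):
  CH₃OH: 445 − 1(347.1) = 97.9
  O₂: 1459 − 1.5(347.1) = 938.5
  N₂: 5489 (inert)
  CO₂: 0 + 1(347.1) = 347.1
  H₂O: 0 + 2(347.1) = 694.2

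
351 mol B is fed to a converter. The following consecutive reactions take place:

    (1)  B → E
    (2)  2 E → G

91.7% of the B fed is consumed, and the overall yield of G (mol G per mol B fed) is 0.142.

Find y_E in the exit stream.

0.738

Conversion of B: B consumed = 1ξ₁ = 0.917 × 351 → ξ₁ = 321.9 mol.
Yield of G: 1ξ₂ / 351 = 0.142 → ξ₂ = 49.84 mol.
Outlet amounts (n = n₀ + Σ ν·ξ):
  B: 351 − 1(321.9) = 29.13
  E: 0 + 1(321.9) − 2(49.84) = 222.2
  G: 0 + 1(49.84) = 49.84
Total out = 301.2 mol; y_E = 222.2 / 301.2 = 0.7378.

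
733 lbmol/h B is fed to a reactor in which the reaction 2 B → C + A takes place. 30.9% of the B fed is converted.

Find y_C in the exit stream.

B reacted = 0.309 × 733 = 226.5 lbmol/h; ν_B = −2, so ξ = 226.5/2 = 113.2 lbmol/h.
Outlet amounts (n = n₀ + ν ξ):
  B: 733 − 2(113.2) = 506.5
  C: 0 + 1(113.2) = 113.2
  A: 0 + 1(113.2) = 113.2
Total out = 733 lbmol/h; y_C = 113.2 / 733 = 0.1545.

0.154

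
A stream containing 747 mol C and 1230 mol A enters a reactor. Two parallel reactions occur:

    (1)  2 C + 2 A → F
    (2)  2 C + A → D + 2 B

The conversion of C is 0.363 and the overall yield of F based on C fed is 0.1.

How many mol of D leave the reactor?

60.9 mol

Yield of F: 1ξ₁ / 747 = 0.1 → ξ₁ = 74.7 mol.
Conversion of C: 2ξ₁ + 2ξ₂ = 0.363 × 747 = 271.2 → ξ₂ = 60.88 mol.
Outlet amounts (n = n₀ + Σ ν·ξ):
  C: 747 − 2(74.7) − 2(60.88) = 475.8
  A: 1230 − 2(74.7) − 1(60.88) = 1020
  F: 0 + 1(74.7) = 74.7
  D: 0 + 1(60.88) = 60.88
  B: 0 + 2(60.88) = 121.8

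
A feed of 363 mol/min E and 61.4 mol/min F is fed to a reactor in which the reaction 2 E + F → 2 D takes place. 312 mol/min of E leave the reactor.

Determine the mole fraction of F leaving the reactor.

For E: n = n₀ − 2ξ → 312 = 363 − 2ξ, giving ξ = 25.5 mol/min.
Outlet amounts (n = n₀ + ν ξ):
  E: 363 − 2(25.5) = 312
  F: 61.4 − 1(25.5) = 35.9
  D: 0 + 2(25.5) = 51
Total out = 398.9 mol/min; y_F = 35.9 / 398.9 = 0.09.

0.09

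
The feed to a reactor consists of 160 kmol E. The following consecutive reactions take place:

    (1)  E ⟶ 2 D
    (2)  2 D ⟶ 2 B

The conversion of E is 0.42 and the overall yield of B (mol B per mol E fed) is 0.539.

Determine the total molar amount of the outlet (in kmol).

227 kmol

Conversion of E: E consumed = 1ξ₁ = 0.42 × 160 → ξ₁ = 67.2 kmol.
Yield of B: 2ξ₂ / 160 = 0.539 → ξ₂ = 43.12 kmol.
Outlet amounts (n = n₀ + Σ ν·ξ):
  E: 160 − 1(67.2) = 92.8
  D: 0 + 2(67.2) − 2(43.12) = 48.16
  B: 0 + 2(43.12) = 86.24
Total out = 92.8 + 48.16 + 86.24 = 227.2 kmol.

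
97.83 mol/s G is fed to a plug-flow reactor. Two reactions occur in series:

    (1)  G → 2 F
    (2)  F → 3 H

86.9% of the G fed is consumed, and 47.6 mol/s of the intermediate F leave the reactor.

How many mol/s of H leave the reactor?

367 mol/s

Conversion of G: G consumed = 1ξ₁ = 0.869 × 97.83 → ξ₁ = 85.01 mol/s.
F balance: n_F = 0 + 2ξ₁ − 1ξ₂ = 47.6 → ξ₂ = (2·85.01 − 47.6)/1 = 122.4 mol/s.
Outlet amounts (n = n₀ + Σ ν·ξ):
  G: 97.83 − 1(85.01) = 12.82
  F: 0 + 2(85.01) − 1(122.4) = 47.6
  H: 0 + 3(122.4) = 367.3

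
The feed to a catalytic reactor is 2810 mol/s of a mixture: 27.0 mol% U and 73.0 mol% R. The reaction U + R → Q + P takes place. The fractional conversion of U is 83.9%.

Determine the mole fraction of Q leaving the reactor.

U reacted = 0.839 × 758.7 = 636.5 mol/s; ν_U = −1, so ξ = 636.5/1 = 636.5 mol/s.
Outlet amounts (n = n₀ + ν ξ):
  U: 758.7 − 1(636.5) = 122.2
  R: 2051 − 1(636.5) = 1415
  Q: 0 + 1(636.5) = 636.5
  P: 0 + 1(636.5) = 636.5
Total out = 2810 mol/s; y_Q = 636.5 / 2810 = 0.2265.

0.227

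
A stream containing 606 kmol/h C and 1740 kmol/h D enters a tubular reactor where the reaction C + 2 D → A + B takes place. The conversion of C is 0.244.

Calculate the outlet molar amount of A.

148 kmol/h

C reacted = 0.244 × 606 = 147.9 kmol/h; ν_C = −1, so ξ = 147.9/1 = 147.9 kmol/h.
Outlet amounts (n = n₀ + ν ξ):
  C: 606 − 1(147.9) = 458.1
  D: 1740 − 2(147.9) = 1444
  A: 0 + 1(147.9) = 147.9
  B: 0 + 1(147.9) = 147.9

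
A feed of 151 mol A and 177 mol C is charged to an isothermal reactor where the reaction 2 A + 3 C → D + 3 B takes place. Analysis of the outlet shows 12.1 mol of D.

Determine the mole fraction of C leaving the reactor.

0.445

For D: n = n₀ + 1ξ → 12.1 = 0 + 1ξ, giving ξ = 12.1 mol.
Outlet amounts (n = n₀ + ν ξ):
  A: 151 − 2(12.1) = 126.8
  C: 177 − 3(12.1) = 140.7
  D: 0 + 1(12.1) = 12.1
  B: 0 + 3(12.1) = 36.3
Total out = 315.9 mol; y_C = 140.7 / 315.9 = 0.4454.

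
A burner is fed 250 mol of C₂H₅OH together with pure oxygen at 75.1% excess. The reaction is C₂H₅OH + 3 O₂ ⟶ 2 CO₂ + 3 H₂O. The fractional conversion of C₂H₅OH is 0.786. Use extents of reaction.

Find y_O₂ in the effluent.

Stoichiometric O₂ = 3 × 250 = 750 mol; O₂ fed = 750 × 1.751 = 1313 mol.
Fuel reacted = 0.786 × 250 → ξ = 196.5 mol.
Outlet (n = n₀ + ν ξ):
  C₂H₅OH: 250 − 1(196.5) = 53.5
  O₂: 1313 − 3(196.5) = 723.8
  CO₂: 0 + 2(196.5) = 393
  H₂O: 0 + 3(196.5) = 589.5
Total out = 1760 mol; y_O₂ = 723.8 / 1760 = 0.4113.

0.411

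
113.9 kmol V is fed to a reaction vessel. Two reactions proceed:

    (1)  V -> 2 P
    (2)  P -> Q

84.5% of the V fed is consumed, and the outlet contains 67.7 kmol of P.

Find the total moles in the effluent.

210 kmol

Conversion of V: V consumed = 1ξ₁ = 0.845 × 113.9 → ξ₁ = 96.25 kmol.
P balance: n_P = 0 + 2ξ₁ − 1ξ₂ = 67.7 → ξ₂ = (2·96.25 − 67.7)/1 = 124.8 kmol.
Outlet amounts (n = n₀ + Σ ν·ξ):
  V: 113.9 − 1(96.25) = 17.65
  P: 0 + 2(96.25) − 1(124.8) = 67.7
  Q: 0 + 1(124.8) = 124.8
Total out = 17.65 + 67.7 + 124.8 = 210.1 kmol.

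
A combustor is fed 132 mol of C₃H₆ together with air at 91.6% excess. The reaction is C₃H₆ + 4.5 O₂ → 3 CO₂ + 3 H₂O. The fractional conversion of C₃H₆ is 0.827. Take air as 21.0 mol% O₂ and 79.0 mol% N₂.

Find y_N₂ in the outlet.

0.764

Stoichiometric O₂ = 4.5 × 132 = 594 mol; O₂ fed = 594 × 1.916 = 1138 mol.
N₂ fed = 1138 × 79/21 = 4281 mol.
Fuel reacted = 0.827 × 132 → ξ = 109.2 mol.
Outlet (n = n₀ + ν ξ):
  C₃H₆: 132 − 1(109.2) = 22.84
  O₂: 1138 − 4.5(109.2) = 646.9
  N₂: 4281 (inert)
  CO₂: 0 + 3(109.2) = 327.5
  H₂O: 0 + 3(109.2) = 327.5
Total out = 5606 mol; y_N₂ = 4281 / 5606 = 0.7637.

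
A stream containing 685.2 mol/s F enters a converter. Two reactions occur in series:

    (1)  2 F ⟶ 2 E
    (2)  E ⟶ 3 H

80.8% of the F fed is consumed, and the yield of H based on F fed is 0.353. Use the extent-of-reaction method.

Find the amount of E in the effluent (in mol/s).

473 mol/s

Conversion of F: F consumed = 2ξ₁ = 0.808 × 685.2 → ξ₁ = 276.8 mol/s.
Yield of H: 3ξ₂ / 685.2 = 0.353 → ξ₂ = 80.63 mol/s.
Outlet amounts (n = n₀ + Σ ν·ξ):
  F: 685.2 − 2(276.8) = 131.6
  E: 0 + 2(276.8) − 1(80.63) = 473
  H: 0 + 3(80.63) = 241.9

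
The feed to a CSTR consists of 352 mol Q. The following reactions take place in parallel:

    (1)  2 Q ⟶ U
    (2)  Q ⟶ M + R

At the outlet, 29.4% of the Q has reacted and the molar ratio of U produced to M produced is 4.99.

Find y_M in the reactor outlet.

Conversion of Q: Q consumed = 0.294 × 352 = 103.5 mol = 2ξ₁ + 1ξ₂.
Selectivity: 1ξ₁ / (1ξ₂) = 4.99 → ξ₁ = 4.99 ξ₂.
Substitute: (2·4.99 + 1) ξ₂ = 103.5 → ξ₂ = 9.425 mol, ξ₁ = 47.03 mol.
Outlet amounts (n = n₀ + Σ ν·ξ):
  Q: 352 − 2(47.03) − 1(9.425) = 248.5
  U: 0 + 1(47.03) = 47.03
  M: 0 + 1(9.425) = 9.425
  R: 0 + 1(9.425) = 9.425
Total out = 314.4 mol; y_M = 9.425 / 314.4 = 0.02998.

0.03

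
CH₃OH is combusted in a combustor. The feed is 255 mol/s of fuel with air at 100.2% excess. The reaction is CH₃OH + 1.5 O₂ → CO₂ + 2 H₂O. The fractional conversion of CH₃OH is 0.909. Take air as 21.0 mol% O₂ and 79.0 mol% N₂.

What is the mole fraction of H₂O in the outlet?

0.115

Stoichiometric O₂ = 1.5 × 255 = 382.5 mol/s; O₂ fed = 382.5 × 2.002 = 765.8 mol/s.
N₂ fed = 765.8 × 79/21 = 2881 mol/s.
Fuel reacted = 0.909 × 255 → ξ = 231.8 mol/s.
Outlet (n = n₀ + ν ξ):
  CH₃OH: 255 − 1(231.8) = 23.2
  O₂: 765.8 − 1.5(231.8) = 418.1
  N₂: 2881 (inert)
  CO₂: 0 + 1(231.8) = 231.8
  H₂O: 0 + 2(231.8) = 463.6
Total out = 4017 mol/s; y_H₂O = 463.6 / 4017 = 0.1154.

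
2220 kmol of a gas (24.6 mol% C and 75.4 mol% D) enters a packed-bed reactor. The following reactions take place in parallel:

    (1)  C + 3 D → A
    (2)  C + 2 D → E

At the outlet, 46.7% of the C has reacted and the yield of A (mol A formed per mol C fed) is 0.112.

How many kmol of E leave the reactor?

Yield of A: 1ξ₁ / 546.1 = 0.112 → ξ₁ = 61.17 kmol.
Conversion of C: 1ξ₁ + 1ξ₂ = 0.467 × 546.1 = 255 → ξ₂ = 193.9 kmol.
Outlet amounts (n = n₀ + Σ ν·ξ):
  C: 546.1 − 1(61.17) − 1(193.9) = 291.1
  D: 1674 − 3(61.17) − 2(193.9) = 1103
  A: 0 + 1(61.17) = 61.17
  E: 0 + 1(193.9) = 193.9

194 kmol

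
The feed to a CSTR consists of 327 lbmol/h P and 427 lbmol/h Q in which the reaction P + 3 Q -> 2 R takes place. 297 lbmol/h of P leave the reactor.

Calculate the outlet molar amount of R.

For P: n = n₀ − 1ξ → 297 = 327 − 1ξ, giving ξ = 30 lbmol/h.
Outlet amounts (n = n₀ + ν ξ):
  P: 327 − 1(30) = 297
  Q: 427 − 3(30) = 337
  R: 0 + 2(30) = 60

60 lbmol/h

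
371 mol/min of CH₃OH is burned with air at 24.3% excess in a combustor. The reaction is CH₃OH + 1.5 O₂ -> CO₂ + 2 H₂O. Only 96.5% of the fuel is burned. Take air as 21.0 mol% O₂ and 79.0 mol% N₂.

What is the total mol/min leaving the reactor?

Stoichiometric O₂ = 1.5 × 371 = 556.5 mol/min; O₂ fed = 556.5 × 1.243 = 691.7 mol/min.
N₂ fed = 691.7 × 79/21 = 2602 mol/min.
Fuel reacted = 0.965 × 371 → ξ = 358 mol/min.
Outlet (n = n₀ + ν ξ):
  CH₃OH: 371 − 1(358) = 12.99
  O₂: 691.7 − 1.5(358) = 154.7
  N₂: 2602 (inert)
  CO₂: 0 + 1(358) = 358
  H₂O: 0 + 2(358) = 716
Total out = 12.99 + 154.7 + 2602 + 358 + 716 = 3844 mol/min.

3840 mol/min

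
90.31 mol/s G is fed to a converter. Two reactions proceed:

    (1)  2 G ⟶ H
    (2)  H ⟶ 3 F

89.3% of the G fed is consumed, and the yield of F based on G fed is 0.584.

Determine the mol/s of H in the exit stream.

Conversion of G: G consumed = 2ξ₁ = 0.893 × 90.31 → ξ₁ = 40.32 mol/s.
Yield of F: 3ξ₂ / 90.31 = 0.584 → ξ₂ = 17.58 mol/s.
Outlet amounts (n = n₀ + Σ ν·ξ):
  G: 90.31 − 2(40.32) = 9.663
  H: 0 + 1(40.32) − 1(17.58) = 22.74
  F: 0 + 3(17.58) = 52.74

22.7 mol/s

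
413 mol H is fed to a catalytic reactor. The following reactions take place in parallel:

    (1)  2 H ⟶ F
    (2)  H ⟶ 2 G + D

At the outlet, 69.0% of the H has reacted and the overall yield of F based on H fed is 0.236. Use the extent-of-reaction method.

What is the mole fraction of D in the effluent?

0.182

Yield of F: 1ξ₁ / 413 = 0.236 → ξ₁ = 97.47 mol.
Conversion of H: 2ξ₁ + 1ξ₂ = 0.69 × 413 = 285 → ξ₂ = 90.03 mol.
Outlet amounts (n = n₀ + Σ ν·ξ):
  H: 413 − 2(97.47) − 1(90.03) = 128
  F: 0 + 1(97.47) = 97.47
  G: 0 + 2(90.03) = 180.1
  D: 0 + 1(90.03) = 90.03
Total out = 495.6 mol; y_D = 90.03 / 495.6 = 0.1817.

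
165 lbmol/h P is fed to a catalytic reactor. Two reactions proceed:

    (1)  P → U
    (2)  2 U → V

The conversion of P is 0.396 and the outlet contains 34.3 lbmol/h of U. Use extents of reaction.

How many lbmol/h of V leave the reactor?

15.5 lbmol/h

Conversion of P: P consumed = 1ξ₁ = 0.396 × 165 → ξ₁ = 65.34 lbmol/h.
U balance: n_U = 0 + 1ξ₁ − 2ξ₂ = 34.3 → ξ₂ = (1·65.34 − 34.3)/2 = 15.52 lbmol/h.
Outlet amounts (n = n₀ + Σ ν·ξ):
  P: 165 − 1(65.34) = 99.66
  U: 0 + 1(65.34) − 2(15.52) = 34.3
  V: 0 + 1(15.52) = 15.52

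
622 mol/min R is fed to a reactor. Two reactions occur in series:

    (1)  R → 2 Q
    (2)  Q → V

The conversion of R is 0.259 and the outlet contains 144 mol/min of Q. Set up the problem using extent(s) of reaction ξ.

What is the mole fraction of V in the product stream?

0.228

Conversion of R: R consumed = 1ξ₁ = 0.259 × 622 → ξ₁ = 161.1 mol/min.
Q balance: n_Q = 0 + 2ξ₁ − 1ξ₂ = 144 → ξ₂ = (2·161.1 − 144)/1 = 178.2 mol/min.
Outlet amounts (n = n₀ + Σ ν·ξ):
  R: 622 − 1(161.1) = 460.9
  Q: 0 + 2(161.1) − 1(178.2) = 144
  V: 0 + 1(178.2) = 178.2
Total out = 783.1 mol/min; y_V = 178.2 / 783.1 = 0.2276.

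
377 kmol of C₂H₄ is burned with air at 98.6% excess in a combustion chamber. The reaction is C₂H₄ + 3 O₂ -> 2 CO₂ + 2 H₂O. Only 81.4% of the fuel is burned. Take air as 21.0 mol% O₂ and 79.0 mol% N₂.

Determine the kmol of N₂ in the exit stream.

8450 kmol

Stoichiometric O₂ = 3 × 377 = 1131 kmol; O₂ fed = 1131 × 1.986 = 2246 kmol.
N₂ fed = 2246 × 79/21 = 8450 kmol.
Fuel reacted = 0.814 × 377 → ξ = 306.9 kmol.
Outlet (n = n₀ + ν ξ):
  C₂H₄: 377 − 1(306.9) = 70.12
  O₂: 2246 − 3(306.9) = 1326
  N₂: 8450 (inert)
  CO₂: 0 + 2(306.9) = 613.8
  H₂O: 0 + 2(306.9) = 613.8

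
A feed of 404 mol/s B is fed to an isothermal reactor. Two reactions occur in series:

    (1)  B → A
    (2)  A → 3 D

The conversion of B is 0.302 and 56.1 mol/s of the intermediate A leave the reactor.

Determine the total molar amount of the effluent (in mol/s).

Conversion of B: B consumed = 1ξ₁ = 0.302 × 404 → ξ₁ = 122 mol/s.
A balance: n_A = 0 + 1ξ₁ − 1ξ₂ = 56.1 → ξ₂ = (1·122 − 56.1)/1 = 65.91 mol/s.
Outlet amounts (n = n₀ + Σ ν·ξ):
  B: 404 − 1(122) = 282
  A: 0 + 1(122) − 1(65.91) = 56.1
  D: 0 + 3(65.91) = 197.7
Total out = 282 + 56.1 + 197.7 = 535.8 mol/s.

536 mol/s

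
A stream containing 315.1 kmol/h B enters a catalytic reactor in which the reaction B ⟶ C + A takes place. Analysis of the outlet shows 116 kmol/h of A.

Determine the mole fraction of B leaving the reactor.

0.462

For A: n = n₀ + 1ξ → 116 = 0 + 1ξ, giving ξ = 116 kmol/h.
Outlet amounts (n = n₀ + ν ξ):
  B: 315.1 − 1(116) = 199.1
  C: 0 + 1(116) = 116
  A: 0 + 1(116) = 116
Total out = 431.1 kmol/h; y_B = 199.1 / 431.1 = 0.4618.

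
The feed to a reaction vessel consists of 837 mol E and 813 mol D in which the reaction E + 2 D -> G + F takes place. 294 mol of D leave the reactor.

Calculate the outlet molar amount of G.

260 mol

For D: n = n₀ − 2ξ → 294 = 813 − 2ξ, giving ξ = 259.5 mol.
Outlet amounts (n = n₀ + ν ξ):
  E: 837 − 1(259.5) = 577.5
  D: 813 − 2(259.5) = 294
  G: 0 + 1(259.5) = 259.5
  F: 0 + 1(259.5) = 259.5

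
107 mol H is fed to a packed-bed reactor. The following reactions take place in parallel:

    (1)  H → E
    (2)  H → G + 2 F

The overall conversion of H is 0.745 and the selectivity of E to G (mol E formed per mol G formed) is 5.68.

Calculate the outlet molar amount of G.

Conversion of H: H consumed = 0.745 × 107 = 79.72 mol = 1ξ₁ + 1ξ₂.
Selectivity: 1ξ₁ / (1ξ₂) = 5.68 → ξ₁ = 5.68 ξ₂.
Substitute: (1·5.68 + 1) ξ₂ = 79.72 → ξ₂ = 11.93 mol, ξ₁ = 67.78 mol.
Outlet amounts (n = n₀ + Σ ν·ξ):
  H: 107 − 1(67.78) − 1(11.93) = 27.28
  E: 0 + 1(67.78) = 67.78
  G: 0 + 1(11.93) = 11.93
  F: 0 + 2(11.93) = 23.87

11.9 mol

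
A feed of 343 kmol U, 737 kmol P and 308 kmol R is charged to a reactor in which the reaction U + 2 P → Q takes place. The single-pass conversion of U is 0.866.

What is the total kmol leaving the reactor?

794 kmol

U reacted = 0.866 × 343 = 297 kmol; ν_U = −1, so ξ = 297/1 = 297 kmol.
Outlet amounts (n = n₀ + ν ξ):
  U: 343 − 1(297) = 45.96
  P: 737 − 2(297) = 142.9
  Q: 0 + 1(297) = 297
  R: 308 (inert)
Total out = 45.96 + 142.9 + 297 + 308 = 793.9 kmol.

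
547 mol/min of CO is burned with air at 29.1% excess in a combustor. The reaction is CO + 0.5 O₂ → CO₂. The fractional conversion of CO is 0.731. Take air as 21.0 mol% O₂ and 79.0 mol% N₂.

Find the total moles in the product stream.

Stoichiometric O₂ = 0.5 × 547 = 273.5 mol/min; O₂ fed = 273.5 × 1.291 = 353.1 mol/min.
N₂ fed = 353.1 × 79/21 = 1328 mol/min.
Fuel reacted = 0.731 × 547 → ξ = 399.9 mol/min.
Outlet (n = n₀ + ν ξ):
  CO: 547 − 1(399.9) = 147.1
  O₂: 353.1 − 0.5(399.9) = 153.2
  N₂: 1328 (inert)
  CO₂: 0 + 1(399.9) = 399.9
Total out = 147.1 + 153.2 + 1328 + 399.9 = 2028 mol/min.

2030 mol/min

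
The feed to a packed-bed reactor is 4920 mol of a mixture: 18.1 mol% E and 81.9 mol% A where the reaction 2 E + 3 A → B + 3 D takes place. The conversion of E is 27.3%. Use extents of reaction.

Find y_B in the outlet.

E reacted = 0.273 × 890.5 = 243.1 mol; ν_E = −2, so ξ = 243.1/2 = 121.6 mol.
Outlet amounts (n = n₀ + ν ξ):
  E: 890.5 − 2(121.6) = 647.4
  A: 4029 − 3(121.6) = 3665
  B: 0 + 1(121.6) = 121.6
  D: 0 + 3(121.6) = 364.7
Total out = 4798 mol; y_B = 121.6 / 4798 = 0.02533.

0.0253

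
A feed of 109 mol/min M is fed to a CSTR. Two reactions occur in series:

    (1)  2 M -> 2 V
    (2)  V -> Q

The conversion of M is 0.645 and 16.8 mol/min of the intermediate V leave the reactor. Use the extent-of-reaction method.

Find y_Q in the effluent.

0.491

Conversion of M: M consumed = 2ξ₁ = 0.645 × 109 → ξ₁ = 35.15 mol/min.
V balance: n_V = 0 + 2ξ₁ − 1ξ₂ = 16.8 → ξ₂ = (2·35.15 − 16.8)/1 = 53.51 mol/min.
Outlet amounts (n = n₀ + Σ ν·ξ):
  M: 109 − 2(35.15) = 38.69
  V: 0 + 2(35.15) − 1(53.51) = 16.8
  Q: 0 + 1(53.51) = 53.51
Total out = 109 mol/min; y_Q = 53.51 / 109 = 0.4909.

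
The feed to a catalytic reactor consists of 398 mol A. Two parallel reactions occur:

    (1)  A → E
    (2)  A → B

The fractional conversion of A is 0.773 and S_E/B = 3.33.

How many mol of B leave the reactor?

71.1 mol

Conversion of A: A consumed = 0.773 × 398 = 307.7 mol = 1ξ₁ + 1ξ₂.
Selectivity: 1ξ₁ / (1ξ₂) = 3.33 → ξ₁ = 3.33 ξ₂.
Substitute: (1·3.33 + 1) ξ₂ = 307.7 → ξ₂ = 71.05 mol, ξ₁ = 236.6 mol.
Outlet amounts (n = n₀ + Σ ν·ξ):
  A: 398 − 1(236.6) − 1(71.05) = 90.35
  E: 0 + 1(236.6) = 236.6
  B: 0 + 1(71.05) = 71.05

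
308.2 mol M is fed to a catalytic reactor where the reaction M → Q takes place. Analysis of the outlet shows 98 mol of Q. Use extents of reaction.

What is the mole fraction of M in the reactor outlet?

For Q: n = n₀ + 1ξ → 98 = 0 + 1ξ, giving ξ = 98 mol.
Outlet amounts (n = n₀ + ν ξ):
  M: 308.2 − 1(98) = 210.2
  Q: 0 + 1(98) = 98
Total out = 308.2 mol; y_M = 210.2 / 308.2 = 0.682.

0.682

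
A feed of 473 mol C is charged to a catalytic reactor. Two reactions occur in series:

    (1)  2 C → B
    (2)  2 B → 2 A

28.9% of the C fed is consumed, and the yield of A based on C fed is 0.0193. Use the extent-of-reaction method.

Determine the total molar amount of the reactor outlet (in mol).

405 mol

Conversion of C: C consumed = 2ξ₁ = 0.289 × 473 → ξ₁ = 68.35 mol.
Yield of A: 2ξ₂ / 473 = 0.0193 → ξ₂ = 4.564 mol.
Outlet amounts (n = n₀ + Σ ν·ξ):
  C: 473 − 2(68.35) = 336.3
  B: 0 + 1(68.35) − 2(4.564) = 59.22
  A: 0 + 2(4.564) = 9.129
Total out = 336.3 + 59.22 + 9.129 = 404.7 mol.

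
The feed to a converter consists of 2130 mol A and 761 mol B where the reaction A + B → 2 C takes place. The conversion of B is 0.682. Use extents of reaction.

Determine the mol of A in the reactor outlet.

B reacted = 0.682 × 761 = 519 mol; ν_B = −1, so ξ = 519/1 = 519 mol.
Outlet amounts (n = n₀ + ν ξ):
  A: 2130 − 1(519) = 1611
  B: 761 − 1(519) = 242
  C: 0 + 2(519) = 1038

1610 mol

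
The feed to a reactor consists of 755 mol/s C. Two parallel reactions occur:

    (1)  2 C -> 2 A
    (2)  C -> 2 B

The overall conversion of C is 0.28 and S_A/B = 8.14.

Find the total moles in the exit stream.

767 mol/s

Conversion of C: C consumed = 0.28 × 755 = 211.4 mol/s = 2ξ₁ + 1ξ₂.
Selectivity: 2ξ₁ / (2ξ₂) = 8.14 → ξ₁ = 8.14 ξ₂.
Substitute: (2·8.14 + 1) ξ₂ = 211.4 → ξ₂ = 12.23 mol/s, ξ₁ = 99.58 mol/s.
Outlet amounts (n = n₀ + Σ ν·ξ):
  C: 755 − 2(99.58) − 1(12.23) = 543.6
  A: 0 + 2(99.58) = 199.2
  B: 0 + 2(12.23) = 24.47
Total out = 543.6 + 199.2 + 24.47 = 767.2 mol/s.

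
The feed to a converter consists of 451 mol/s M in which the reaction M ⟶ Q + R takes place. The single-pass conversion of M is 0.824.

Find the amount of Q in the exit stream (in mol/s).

372 mol/s

M reacted = 0.824 × 451 = 371.6 mol/s; ν_M = −1, so ξ = 371.6/1 = 371.6 mol/s.
Outlet amounts (n = n₀ + ν ξ):
  M: 451 − 1(371.6) = 79.38
  Q: 0 + 1(371.6) = 371.6
  R: 0 + 1(371.6) = 371.6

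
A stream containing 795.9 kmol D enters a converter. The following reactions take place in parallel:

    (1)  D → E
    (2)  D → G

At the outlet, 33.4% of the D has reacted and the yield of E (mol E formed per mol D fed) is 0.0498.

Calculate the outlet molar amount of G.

Yield of E: 1ξ₁ / 795.9 = 0.0498 → ξ₁ = 39.64 kmol.
Conversion of D: 1ξ₁ + 1ξ₂ = 0.334 × 795.9 = 265.8 → ξ₂ = 226.2 kmol.
Outlet amounts (n = n₀ + Σ ν·ξ):
  D: 795.9 − 1(39.64) − 1(226.2) = 530.1
  E: 0 + 1(39.64) = 39.64
  G: 0 + 1(226.2) = 226.2

226 kmol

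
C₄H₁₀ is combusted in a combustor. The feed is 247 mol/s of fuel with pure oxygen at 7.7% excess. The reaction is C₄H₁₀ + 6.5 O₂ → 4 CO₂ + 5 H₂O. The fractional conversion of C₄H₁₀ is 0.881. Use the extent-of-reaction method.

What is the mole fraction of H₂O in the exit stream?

Stoichiometric O₂ = 6.5 × 247 = 1606 mol/s; O₂ fed = 1606 × 1.077 = 1729 mol/s.
Fuel reacted = 0.881 × 247 → ξ = 217.6 mol/s.
Outlet (n = n₀ + ν ξ):
  C₄H₁₀: 247 − 1(217.6) = 29.39
  O₂: 1729 − 6.5(217.6) = 314.7
  CO₂: 0 + 4(217.6) = 870.4
  H₂O: 0 + 5(217.6) = 1088
Total out = 2303 mol/s; y_H₂O = 1088 / 2303 = 0.4725.

0.473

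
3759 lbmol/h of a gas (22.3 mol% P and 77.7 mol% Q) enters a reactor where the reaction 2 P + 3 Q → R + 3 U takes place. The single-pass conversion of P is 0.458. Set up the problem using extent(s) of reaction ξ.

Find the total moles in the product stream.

3570 lbmol/h

P reacted = 0.458 × 838.3 = 383.9 lbmol/h; ν_P = −2, so ξ = 383.9/2 = 192 lbmol/h.
Outlet amounts (n = n₀ + ν ξ):
  P: 838.3 − 2(192) = 454.3
  Q: 2921 − 3(192) = 2345
  R: 0 + 1(192) = 192
  U: 0 + 3(192) = 575.9
Total out = 454.3 + 2345 + 192 + 575.9 = 3567 lbmol/h.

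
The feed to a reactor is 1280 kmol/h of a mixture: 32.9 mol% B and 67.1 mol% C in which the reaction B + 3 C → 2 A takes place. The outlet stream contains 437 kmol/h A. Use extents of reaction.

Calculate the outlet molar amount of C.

203 kmol/h

For A: n = n₀ + 2ξ → 437 = 0 + 2ξ, giving ξ = 218.5 kmol/h.
Outlet amounts (n = n₀ + ν ξ):
  B: 421.1 − 1(218.5) = 202.6
  C: 858.9 − 3(218.5) = 203.4
  A: 0 + 2(218.5) = 437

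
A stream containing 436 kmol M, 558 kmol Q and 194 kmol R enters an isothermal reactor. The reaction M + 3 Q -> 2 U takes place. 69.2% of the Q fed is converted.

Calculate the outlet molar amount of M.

Q reacted = 0.692 × 558 = 386.1 kmol; ν_Q = −3, so ξ = 386.1/3 = 128.7 kmol.
Outlet amounts (n = n₀ + ν ξ):
  M: 436 − 1(128.7) = 307.3
  Q: 558 − 3(128.7) = 171.9
  U: 0 + 2(128.7) = 257.4
  R: 194 (inert)

307 kmol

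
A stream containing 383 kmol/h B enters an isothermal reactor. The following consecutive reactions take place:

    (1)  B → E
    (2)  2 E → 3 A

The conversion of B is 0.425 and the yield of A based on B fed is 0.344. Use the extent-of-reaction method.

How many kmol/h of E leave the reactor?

Conversion of B: B consumed = 1ξ₁ = 0.425 × 383 → ξ₁ = 162.8 kmol/h.
Yield of A: 3ξ₂ / 383 = 0.344 → ξ₂ = 43.92 kmol/h.
Outlet amounts (n = n₀ + Σ ν·ξ):
  B: 383 − 1(162.8) = 220.2
  E: 0 + 1(162.8) − 2(43.92) = 74.94
  A: 0 + 3(43.92) = 131.8

74.9 kmol/h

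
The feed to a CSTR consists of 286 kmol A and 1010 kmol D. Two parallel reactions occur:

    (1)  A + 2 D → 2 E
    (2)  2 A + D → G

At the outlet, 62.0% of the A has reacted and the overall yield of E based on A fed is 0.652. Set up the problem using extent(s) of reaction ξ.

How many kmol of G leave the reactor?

Yield of E: 2ξ₁ / 286 = 0.652 → ξ₁ = 93.24 kmol.
Conversion of A: 1ξ₁ + 2ξ₂ = 0.62 × 286 = 177.3 → ξ₂ = 42.04 kmol.
Outlet amounts (n = n₀ + Σ ν·ξ):
  A: 286 − 1(93.24) − 2(42.04) = 108.7
  D: 1010 − 2(93.24) − 1(42.04) = 781.5
  E: 0 + 2(93.24) = 186.5
  G: 0 + 1(42.04) = 42.04

42 kmol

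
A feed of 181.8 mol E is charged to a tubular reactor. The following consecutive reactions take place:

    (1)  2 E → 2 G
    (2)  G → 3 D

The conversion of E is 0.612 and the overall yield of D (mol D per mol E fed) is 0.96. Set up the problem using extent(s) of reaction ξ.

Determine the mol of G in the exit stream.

53.1 mol

Conversion of E: E consumed = 2ξ₁ = 0.612 × 181.8 → ξ₁ = 55.63 mol.
Yield of D: 3ξ₂ / 181.8 = 0.96 → ξ₂ = 58.18 mol.
Outlet amounts (n = n₀ + Σ ν·ξ):
  E: 181.8 − 2(55.63) = 70.54
  G: 0 + 2(55.63) − 1(58.18) = 53.09
  D: 0 + 3(58.18) = 174.5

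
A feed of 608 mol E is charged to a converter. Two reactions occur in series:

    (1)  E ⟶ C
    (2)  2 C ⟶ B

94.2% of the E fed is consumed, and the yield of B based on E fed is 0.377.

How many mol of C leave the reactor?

Conversion of E: E consumed = 1ξ₁ = 0.942 × 608 → ξ₁ = 572.7 mol.
Yield of B: 1ξ₂ / 608 = 0.377 → ξ₂ = 229.2 mol.
Outlet amounts (n = n₀ + Σ ν·ξ):
  E: 608 − 1(572.7) = 35.26
  C: 0 + 1(572.7) − 2(229.2) = 114.3
  B: 0 + 1(229.2) = 229.2

114 mol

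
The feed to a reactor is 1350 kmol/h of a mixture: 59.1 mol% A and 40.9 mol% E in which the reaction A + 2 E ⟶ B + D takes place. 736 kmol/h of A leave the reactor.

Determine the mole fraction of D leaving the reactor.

For A: n = n₀ − 1ξ → 736 = 797.9 − 1ξ, giving ξ = 61.85 kmol/h.
Outlet amounts (n = n₀ + ν ξ):
  A: 797.9 − 1(61.85) = 736
  E: 552.1 − 2(61.85) = 428.4
  B: 0 + 1(61.85) = 61.85
  D: 0 + 1(61.85) = 61.85
Total out = 1288 kmol/h; y_D = 61.85 / 1288 = 0.04801.

0.048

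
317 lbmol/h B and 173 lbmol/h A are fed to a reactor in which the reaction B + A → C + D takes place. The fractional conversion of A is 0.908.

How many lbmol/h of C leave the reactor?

157 lbmol/h

A reacted = 0.908 × 173 = 157.1 lbmol/h; ν_A = −1, so ξ = 157.1/1 = 157.1 lbmol/h.
Outlet amounts (n = n₀ + ν ξ):
  B: 317 − 1(157.1) = 159.9
  A: 173 − 1(157.1) = 15.92
  C: 0 + 1(157.1) = 157.1
  D: 0 + 1(157.1) = 157.1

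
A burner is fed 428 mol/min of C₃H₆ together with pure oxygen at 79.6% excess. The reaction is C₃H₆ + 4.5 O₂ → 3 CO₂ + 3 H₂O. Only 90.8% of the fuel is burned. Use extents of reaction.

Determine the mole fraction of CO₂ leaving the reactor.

0.286

Stoichiometric O₂ = 4.5 × 428 = 1926 mol/min; O₂ fed = 1926 × 1.796 = 3459 mol/min.
Fuel reacted = 0.908 × 428 → ξ = 388.6 mol/min.
Outlet (n = n₀ + ν ξ):
  C₃H₆: 428 − 1(388.6) = 39.38
  O₂: 3459 − 4.5(388.6) = 1710
  CO₂: 0 + 3(388.6) = 1166
  H₂O: 0 + 3(388.6) = 1166
Total out = 4081 mol/min; y_CO₂ = 1166 / 4081 = 0.2857.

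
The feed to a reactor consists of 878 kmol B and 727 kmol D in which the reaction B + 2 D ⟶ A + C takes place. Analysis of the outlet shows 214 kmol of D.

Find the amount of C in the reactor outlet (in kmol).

For D: n = n₀ − 2ξ → 214 = 727 − 2ξ, giving ξ = 256.5 kmol.
Outlet amounts (n = n₀ + ν ξ):
  B: 878 − 1(256.5) = 621.5
  D: 727 − 2(256.5) = 214
  A: 0 + 1(256.5) = 256.5
  C: 0 + 1(256.5) = 256.5

256 kmol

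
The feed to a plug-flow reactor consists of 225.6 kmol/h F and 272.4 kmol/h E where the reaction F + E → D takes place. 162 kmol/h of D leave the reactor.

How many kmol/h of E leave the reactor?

110 kmol/h

For D: n = n₀ + 1ξ → 162 = 0 + 1ξ, giving ξ = 162 kmol/h.
Outlet amounts (n = n₀ + ν ξ):
  F: 225.6 − 1(162) = 63.6
  E: 272.4 − 1(162) = 110.4
  D: 0 + 1(162) = 162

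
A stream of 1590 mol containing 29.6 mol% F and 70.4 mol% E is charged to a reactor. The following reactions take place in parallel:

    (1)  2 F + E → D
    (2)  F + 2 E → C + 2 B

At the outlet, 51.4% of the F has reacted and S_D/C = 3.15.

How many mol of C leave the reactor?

Conversion of F: F consumed = 0.514 × 470.6 = 241.9 mol = 2ξ₁ + 1ξ₂.
Selectivity: 1ξ₁ / (1ξ₂) = 3.15 → ξ₁ = 3.15 ξ₂.
Substitute: (2·3.15 + 1) ξ₂ = 241.9 → ξ₂ = 33.14 mol, ξ₁ = 104.4 mol.
Outlet amounts (n = n₀ + Σ ν·ξ):
  F: 470.6 − 2(104.4) − 1(33.14) = 228.7
  E: 1119 − 1(104.4) − 2(33.14) = 948.7
  D: 0 + 1(104.4) = 104.4
  C: 0 + 1(33.14) = 33.14
  B: 0 + 2(33.14) = 66.28

33.1 mol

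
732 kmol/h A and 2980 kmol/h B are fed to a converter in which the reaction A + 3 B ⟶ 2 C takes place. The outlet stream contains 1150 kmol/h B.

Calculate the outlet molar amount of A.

For B: n = n₀ − 3ξ → 1150 = 2980 − 3ξ, giving ξ = 610 kmol/h.
Outlet amounts (n = n₀ + ν ξ):
  A: 732 − 1(610) = 122
  B: 2980 − 3(610) = 1150
  C: 0 + 2(610) = 1220

122 kmol/h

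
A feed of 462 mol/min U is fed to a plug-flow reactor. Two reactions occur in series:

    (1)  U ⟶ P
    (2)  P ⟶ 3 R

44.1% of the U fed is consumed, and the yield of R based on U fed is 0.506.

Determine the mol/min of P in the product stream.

Conversion of U: U consumed = 1ξ₁ = 0.441 × 462 → ξ₁ = 203.7 mol/min.
Yield of R: 3ξ₂ / 462 = 0.506 → ξ₂ = 77.92 mol/min.
Outlet amounts (n = n₀ + Σ ν·ξ):
  U: 462 − 1(203.7) = 258.3
  P: 0 + 1(203.7) − 1(77.92) = 125.8
  R: 0 + 3(77.92) = 233.8

126 mol/min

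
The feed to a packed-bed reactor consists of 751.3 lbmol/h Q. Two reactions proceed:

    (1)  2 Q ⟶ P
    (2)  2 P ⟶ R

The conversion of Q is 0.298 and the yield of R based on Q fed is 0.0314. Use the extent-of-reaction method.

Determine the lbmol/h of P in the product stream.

Conversion of Q: Q consumed = 2ξ₁ = 0.298 × 751.3 → ξ₁ = 111.9 lbmol/h.
Yield of R: 1ξ₂ / 751.3 = 0.0314 → ξ₂ = 23.59 lbmol/h.
Outlet amounts (n = n₀ + Σ ν·ξ):
  Q: 751.3 − 2(111.9) = 527.4
  P: 0 + 1(111.9) − 2(23.59) = 64.76
  R: 0 + 1(23.59) = 23.59

64.8 lbmol/h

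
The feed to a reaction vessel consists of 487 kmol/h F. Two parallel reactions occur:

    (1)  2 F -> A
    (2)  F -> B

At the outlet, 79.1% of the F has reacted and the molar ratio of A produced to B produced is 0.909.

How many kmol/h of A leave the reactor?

124 kmol/h

Conversion of F: F consumed = 0.791 × 487 = 385.2 kmol/h = 2ξ₁ + 1ξ₂.
Selectivity: 1ξ₁ / (1ξ₂) = 0.909 → ξ₁ = 0.909 ξ₂.
Substitute: (2·0.909 + 1) ξ₂ = 385.2 → ξ₂ = 136.7 kmol/h, ξ₁ = 124.3 kmol/h.
Outlet amounts (n = n₀ + Σ ν·ξ):
  F: 487 − 2(124.3) − 1(136.7) = 101.8
  A: 0 + 1(124.3) = 124.3
  B: 0 + 1(136.7) = 136.7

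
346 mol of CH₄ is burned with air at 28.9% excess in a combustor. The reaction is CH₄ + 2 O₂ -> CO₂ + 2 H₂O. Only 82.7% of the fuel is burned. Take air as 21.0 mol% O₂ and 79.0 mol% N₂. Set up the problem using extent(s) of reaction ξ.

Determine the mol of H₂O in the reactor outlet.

572 mol

Stoichiometric O₂ = 2 × 346 = 692 mol; O₂ fed = 692 × 1.289 = 892 mol.
N₂ fed = 892 × 79/21 = 3356 mol.
Fuel reacted = 0.827 × 346 → ξ = 286.1 mol.
Outlet (n = n₀ + ν ξ):
  CH₄: 346 − 1(286.1) = 59.86
  O₂: 892 − 2(286.1) = 319.7
  N₂: 3356 (inert)
  CO₂: 0 + 1(286.1) = 286.1
  H₂O: 0 + 2(286.1) = 572.3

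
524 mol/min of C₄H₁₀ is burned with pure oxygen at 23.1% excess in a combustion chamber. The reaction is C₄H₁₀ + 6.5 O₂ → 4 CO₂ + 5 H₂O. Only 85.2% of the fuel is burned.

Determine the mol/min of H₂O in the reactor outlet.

Stoichiometric O₂ = 6.5 × 524 = 3406 mol/min; O₂ fed = 3406 × 1.231 = 4193 mol/min.
Fuel reacted = 0.852 × 524 → ξ = 446.4 mol/min.
Outlet (n = n₀ + ν ξ):
  C₄H₁₀: 524 − 1(446.4) = 77.55
  O₂: 4193 − 6.5(446.4) = 1291
  CO₂: 0 + 4(446.4) = 1786
  H₂O: 0 + 5(446.4) = 2232

2230 mol/min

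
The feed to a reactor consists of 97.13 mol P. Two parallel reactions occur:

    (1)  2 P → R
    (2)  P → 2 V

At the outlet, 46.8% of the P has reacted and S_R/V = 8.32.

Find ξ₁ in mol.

ξ₁ = 22.1 mol

Conversion of P: P consumed = 0.468 × 97.13 = 45.46 mol = 2ξ₁ + 1ξ₂.
Selectivity: 1ξ₁ / (2ξ₂) = 8.32 → ξ₁ = 16.64 ξ₂.
Substitute: (2·16.64 + 1) ξ₂ = 45.46 → ξ₂ = 1.326 mol, ξ₁ = 22.07 mol.
Outlet amounts (n = n₀ + Σ ν·ξ):
  P: 97.13 − 2(22.07) − 1(1.326) = 51.67
  R: 0 + 1(22.07) = 22.07
  V: 0 + 2(1.326) = 2.652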